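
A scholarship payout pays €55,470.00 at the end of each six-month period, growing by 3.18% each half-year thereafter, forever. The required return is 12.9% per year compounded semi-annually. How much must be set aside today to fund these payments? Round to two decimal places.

€1,696,330.28

Periodic rate r = 0.129/2 per half-year.
Growing perpetuity (Gordon): PV = PMT₁ / (r − g) = 55,470 / (r − 0.0318) = €1,696,330.28.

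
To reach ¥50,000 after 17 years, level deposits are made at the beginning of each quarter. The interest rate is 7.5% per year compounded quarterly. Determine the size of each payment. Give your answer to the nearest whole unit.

Level annuity due; solve FV = PMT × [((1+r)^n − 1)/r] × (1+r) for PMT.
Periodic rate r = 0.075/4 per quarter; n is counted in quarters.
With n = 68: PMT = 50,000 / ([((1+r)^n − 1)/r] × (1+r)) = ¥363

¥363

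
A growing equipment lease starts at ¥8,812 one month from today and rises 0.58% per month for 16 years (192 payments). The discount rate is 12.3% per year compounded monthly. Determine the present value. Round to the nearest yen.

Periodic rate r = 0.123/12 per month; n is counted in months.
Growing ordinary annuity: PV = PMT₁ × [1 − ((1+g)/(1+r))^n] / (r − g) = 8,812 × [1 − ((1+0.0058)/(1+r))^192] / (r − 0.0058) = ¥1,131,813.

¥1,131,813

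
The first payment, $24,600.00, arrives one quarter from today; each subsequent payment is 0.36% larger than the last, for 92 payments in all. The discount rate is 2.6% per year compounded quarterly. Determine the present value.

$1,977,726.23

Periodic rate r = 0.026/4 per quarter; n is counted in quarters.
Growing ordinary annuity: PV = PMT₁ × [1 − ((1+g)/(1+r))^n] / (r − g) = 24,600 × [1 − ((1+0.0036)/(1+r))^92] / (r − 0.0036) = $1,977,726.23.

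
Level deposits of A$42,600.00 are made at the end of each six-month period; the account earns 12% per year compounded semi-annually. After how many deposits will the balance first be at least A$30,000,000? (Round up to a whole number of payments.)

Periodic rate r = 0.12/2 per half-year; n is counted in half-years.
Ordinary annuity FV: 30,000,000 = 42,600 × [((1+r)^n − 1)/r].
(1+r)^n = 1 + 30,000,000 × r / 42,600, so n = ln(1 + 30,000,000·r/42,600) / ln(1+r) = 64.65.
Round up to a whole number of payments: n = 65.

65 payments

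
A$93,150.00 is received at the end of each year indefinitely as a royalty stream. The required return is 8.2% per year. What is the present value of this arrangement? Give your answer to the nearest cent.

Periodic rate r = 0.082 per year.
Level perpetuity: PV = PMT / r = 93,150 / (0.082) = A$1,135,975.61.

A$1,135,975.61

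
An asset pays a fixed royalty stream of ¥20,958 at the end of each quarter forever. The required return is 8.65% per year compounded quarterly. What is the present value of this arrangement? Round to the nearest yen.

Periodic rate r = 0.0865/4 per quarter.
Level perpetuity: PV = PMT / r = 20,958 / (0.0865/4) = ¥969,156.

¥969,156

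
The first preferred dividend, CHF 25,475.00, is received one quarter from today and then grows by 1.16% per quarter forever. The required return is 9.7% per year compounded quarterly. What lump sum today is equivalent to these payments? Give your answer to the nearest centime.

CHF 2,013,833.99

Periodic rate r = 0.097/4 per quarter.
Growing perpetuity (Gordon): PV = PMT₁ / (r − g) = 25,475 / (r − 0.0116) = CHF 2,013,833.99.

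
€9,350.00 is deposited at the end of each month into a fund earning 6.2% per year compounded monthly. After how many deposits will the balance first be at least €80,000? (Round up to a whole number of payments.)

Periodic rate r = 0.062/12 per month; n is counted in months.
Ordinary annuity FV: 80,000 = 9,350 × [((1+r)^n − 1)/r].
(1+r)^n = 1 + 80,000 × r / 9,350, so n = ln(1 + 80,000·r/9,350) / ln(1+r) = 8.39.
Round up to a whole number of payments: n = 9.

9 payments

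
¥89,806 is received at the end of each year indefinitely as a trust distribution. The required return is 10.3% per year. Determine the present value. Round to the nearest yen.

¥871,903

Periodic rate r = 0.103 per year.
Level perpetuity: PV = PMT / r = 89,806 / (0.103) = ¥871,903.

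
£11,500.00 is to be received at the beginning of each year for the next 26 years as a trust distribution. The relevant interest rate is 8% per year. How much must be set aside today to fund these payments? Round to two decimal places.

This is an annuity due: 26 payments of £11,500.00 at the beginning of each year.
Periodic rate r = 0.08 per year.
PV = PMT × [(1 − (1+r)^−n)/r] × (1+r) = 11,500 × [1 − (1+r)^−26] / r × (1+r) = £134,259.93

£134,259.93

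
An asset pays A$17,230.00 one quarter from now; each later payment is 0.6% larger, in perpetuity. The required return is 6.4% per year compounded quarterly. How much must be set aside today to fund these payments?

Periodic rate r = 0.064/4 per quarter.
Growing perpetuity (Gordon): PV = PMT₁ / (r − g) = 17,230 / (r − 0.006) = A$1,723,000.00.

A$1,723,000.00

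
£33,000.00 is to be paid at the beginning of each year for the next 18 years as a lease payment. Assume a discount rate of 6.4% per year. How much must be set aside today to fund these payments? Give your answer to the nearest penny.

This is an annuity due: 18 payments of £33,000.00 at the beginning of each year.
Periodic rate r = 0.064 per year.
PV = PMT × [(1 − (1+r)^−n)/r] × (1+r) = 33,000 × [1 − (1+r)^−18] / r × (1+r) = £369,016.75

£369,016.75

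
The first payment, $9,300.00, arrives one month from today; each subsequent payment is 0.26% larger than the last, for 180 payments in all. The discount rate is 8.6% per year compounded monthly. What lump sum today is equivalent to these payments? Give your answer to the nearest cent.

Periodic rate r = 0.086/12 per month; n is counted in months.
Growing ordinary annuity: PV = PMT₁ × [1 − ((1+g)/(1+r))^n] / (r − g) = 9,300 × [1 − ((1+0.0026)/(1+r))^180] / (r − 0.0026) = $1,137,769.35.

$1,137,769.35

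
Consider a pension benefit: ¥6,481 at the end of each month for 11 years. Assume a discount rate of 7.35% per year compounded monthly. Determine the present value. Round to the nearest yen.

This is an ordinary annuity: 132 payments of ¥6,481 at the end of each month.
Periodic rate r = 0.0735/12 per month; n is counted in months.
PV = PMT × [(1 − (1+r)^−n)/r] = 6,481 × [1 − (1+r)^−132] / r = ¥585,538

¥585,538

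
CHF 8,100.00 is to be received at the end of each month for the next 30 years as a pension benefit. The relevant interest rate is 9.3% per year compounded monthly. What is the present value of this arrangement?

This is an ordinary annuity: 360 payments of CHF 8,100.00 at the end of each month.
Periodic rate r = 0.093/12 per month; n is counted in months.
PV = PMT × [(1 − (1+r)^−n)/r] = 8,100 × [1 − (1+r)^−360] / r = CHF 980,272.02

CHF 980,272.02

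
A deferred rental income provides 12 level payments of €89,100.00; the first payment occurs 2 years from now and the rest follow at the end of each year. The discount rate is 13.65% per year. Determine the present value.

€450,656.46

Ordinary annuity of 12 payments, first payment at period 2.
Periodic rate r = 0.1365 per year.
The ordinary-annuity PV formula values the stream one period before the first payment (period 1); discount that back 1 periods:
PV₀ = 89,100 × [1 − (1+r)^−12] / r × (1+r)^−1 = €450,656.46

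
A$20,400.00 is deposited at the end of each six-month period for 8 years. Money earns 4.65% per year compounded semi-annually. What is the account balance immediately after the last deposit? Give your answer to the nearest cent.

A$389,985.20

This is an ordinary annuity: 16 deposits of A$20,400.00 at the end of each six-month period.
Periodic rate r = 0.0465/2 per half-year; n is counted in half-years.
FV = PMT × [((1+r)^n − 1)/r] = 20,400 × [(1+r)^16 − 1] / r = A$389,985.20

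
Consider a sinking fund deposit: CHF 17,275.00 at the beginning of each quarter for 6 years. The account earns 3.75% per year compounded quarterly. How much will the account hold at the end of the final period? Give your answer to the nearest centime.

CHF 466,865.43

This is an annuity due: 24 deposits of CHF 17,275.00 at the beginning of each quarter.
Periodic rate r = 0.0375/4 per quarter; n is counted in quarters.
FV = PMT × [((1+r)^n − 1)/r] × (1+r) = 17,275 × [(1+r)^24 − 1] / r × (1+r) = CHF 466,865.43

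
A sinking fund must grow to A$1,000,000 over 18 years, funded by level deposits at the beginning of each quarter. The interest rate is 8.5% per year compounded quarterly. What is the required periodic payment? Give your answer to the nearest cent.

Level annuity due; solve FV = PMT × [((1+r)^n − 1)/r] × (1+r) for PMT.
Periodic rate r = 0.085/4 per quarter; n is counted in quarters.
With n = 72: PMT = 1,000,000 / ([((1+r)^n − 1)/r] × (1+r)) = A$5,870.06

A$5,870.06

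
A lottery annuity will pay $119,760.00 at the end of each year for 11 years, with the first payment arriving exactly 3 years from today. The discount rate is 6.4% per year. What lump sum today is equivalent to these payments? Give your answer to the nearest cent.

Ordinary annuity of 11 payments, first payment at period 3.
Periodic rate r = 0.064 per year.
The ordinary-annuity PV formula values the stream one period before the first payment (period 2); discount that back 2 periods:
PV₀ = 119,760 × [1 − (1+r)^−11] / r × (1+r)^−2 = $817,514.88

$817,514.88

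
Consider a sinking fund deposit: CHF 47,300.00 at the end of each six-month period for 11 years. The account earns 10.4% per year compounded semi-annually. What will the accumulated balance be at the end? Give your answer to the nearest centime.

This is an ordinary annuity: 22 deposits of CHF 47,300.00 at the end of each six-month period.
Periodic rate r = 0.104/2 per half-year; n is counted in half-years.
FV = PMT × [((1+r)^n − 1)/r] = 47,300 × [(1+r)^22 − 1] / r = CHF 1,865,008.20

CHF 1,865,008.20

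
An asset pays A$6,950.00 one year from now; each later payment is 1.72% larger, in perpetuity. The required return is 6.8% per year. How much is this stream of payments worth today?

Periodic rate r = 0.068 per year.
Growing perpetuity (Gordon): PV = PMT₁ / (r − g) = 6,950 / (r − 0.0172) = A$136,811.02.

A$136,811.02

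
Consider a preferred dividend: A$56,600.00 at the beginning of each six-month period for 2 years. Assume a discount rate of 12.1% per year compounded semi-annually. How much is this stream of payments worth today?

A$207,752.63

This is an annuity due: 4 payments of A$56,600.00 at the beginning of each six-month period.
Periodic rate r = 0.121/2 per half-year; n is counted in half-years.
PV = PMT × [(1 − (1+r)^−n)/r] × (1+r) = 56,600 × [1 − (1+r)^−4] / r × (1+r) = A$207,752.63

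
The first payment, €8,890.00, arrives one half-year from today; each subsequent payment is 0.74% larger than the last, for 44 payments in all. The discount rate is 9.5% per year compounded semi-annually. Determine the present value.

€181,897.36

Periodic rate r = 0.095/2 per half-year; n is counted in half-years.
Growing ordinary annuity: PV = PMT₁ × [1 − ((1+g)/(1+r))^n] / (r − g) = 8,890 × [1 − ((1+0.0074)/(1+r))^44] / (r − 0.0074) = €181,897.36.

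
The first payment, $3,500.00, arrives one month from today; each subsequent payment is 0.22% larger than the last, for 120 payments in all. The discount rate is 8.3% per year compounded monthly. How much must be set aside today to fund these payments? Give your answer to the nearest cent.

$319,636.61

Periodic rate r = 0.083/12 per month; n is counted in months.
Growing ordinary annuity: PV = PMT₁ × [1 − ((1+g)/(1+r))^n] / (r − g) = 3,500 × [1 − ((1+0.0022)/(1+r))^120] / (r − 0.0022) = $319,636.61.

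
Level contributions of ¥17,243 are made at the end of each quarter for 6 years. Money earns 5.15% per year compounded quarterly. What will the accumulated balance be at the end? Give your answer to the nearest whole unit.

This is an ordinary annuity: 24 deposits of ¥17,243 at the end of each quarter.
Periodic rate r = 0.0515/4 per quarter; n is counted in quarters.
FV = PMT × [((1+r)^n − 1)/r] = 17,243 × [(1+r)^24 − 1] / r = ¥481,302

¥481,302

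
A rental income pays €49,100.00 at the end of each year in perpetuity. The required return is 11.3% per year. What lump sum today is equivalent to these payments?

€434,513.27

Periodic rate r = 0.113 per year.
Level perpetuity: PV = PMT / r = 49,100 / (0.113) = €434,513.27.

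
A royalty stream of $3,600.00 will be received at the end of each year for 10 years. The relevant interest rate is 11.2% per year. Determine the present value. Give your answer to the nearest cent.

$21,024.60

This is an ordinary annuity: 10 payments of $3,600.00 at the end of each year.
Periodic rate r = 0.112 per year.
PV = PMT × [(1 − (1+r)^−n)/r] = 3,600 × [1 − (1+r)^−10] / r = $21,024.60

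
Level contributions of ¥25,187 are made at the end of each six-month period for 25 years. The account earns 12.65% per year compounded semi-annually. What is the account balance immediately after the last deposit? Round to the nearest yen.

¥8,150,199

This is an ordinary annuity: 50 deposits of ¥25,187 at the end of each six-month period.
Periodic rate r = 0.1265/2 per half-year; n is counted in half-years.
FV = PMT × [((1+r)^n − 1)/r] = 25,187 × [(1+r)^50 − 1] / r = ¥8,150,199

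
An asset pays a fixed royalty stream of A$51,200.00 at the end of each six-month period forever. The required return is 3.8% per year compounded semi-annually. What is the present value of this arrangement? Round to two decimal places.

A$2,694,736.84

Periodic rate r = 0.038/2 per half-year.
Level perpetuity: PV = PMT / r = 51,200 / (0.038/2) = A$2,694,736.84.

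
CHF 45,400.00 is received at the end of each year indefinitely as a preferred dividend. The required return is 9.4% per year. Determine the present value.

CHF 482,978.72

Periodic rate r = 0.094 per year.
Level perpetuity: PV = PMT / r = 45,400 / (0.094) = CHF 482,978.72.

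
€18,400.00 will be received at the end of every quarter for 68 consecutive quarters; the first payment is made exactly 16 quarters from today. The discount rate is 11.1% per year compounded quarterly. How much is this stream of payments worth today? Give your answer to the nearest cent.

Ordinary annuity of 68 payments, first payment at period 16.
Periodic rate r = 0.111/4 per quarter; n is counted in quarters.
The ordinary-annuity PV formula values the stream one period before the first payment (period 15); discount that back 15 periods:
PV₀ = 18,400 × [1 − (1+r)^−68] / r × (1+r)^−15 = €371,412.77

€371,412.77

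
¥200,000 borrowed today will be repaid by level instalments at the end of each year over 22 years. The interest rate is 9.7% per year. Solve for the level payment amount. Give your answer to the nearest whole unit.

Level ordinary annuity; solve PV = PMT × [(1 − (1+r)^−n)/r] for PMT.
Periodic rate r = 0.097 per year.
With n = 22: PMT = 200,000 / ([(1 − (1+r)^−n)/r]) = ¥22,310

¥22,310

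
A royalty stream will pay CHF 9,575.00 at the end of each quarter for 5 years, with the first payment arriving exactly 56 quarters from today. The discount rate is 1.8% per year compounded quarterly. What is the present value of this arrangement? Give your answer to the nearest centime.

Ordinary annuity of 20 payments, first payment at period 56.
Periodic rate r = 0.018/4 per quarter; n is counted in quarters.
The ordinary-annuity PV formula values the stream one period before the first payment (period 55); discount that back 55 periods:
PV₀ = 9,575 × [1 − (1+r)^−20] / r × (1+r)^−55 = CHF 142,755.61

CHF 142,755.61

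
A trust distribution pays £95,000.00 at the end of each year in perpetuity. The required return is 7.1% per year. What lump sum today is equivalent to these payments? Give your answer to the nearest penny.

Periodic rate r = 0.071 per year.
Level perpetuity: PV = PMT / r = 95,000 / (0.071) = £1,338,028.17.

£1,338,028.17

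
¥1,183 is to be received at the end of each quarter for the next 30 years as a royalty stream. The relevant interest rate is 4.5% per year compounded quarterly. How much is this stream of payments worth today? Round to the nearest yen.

This is an ordinary annuity: 120 payments of ¥1,183 at the end of each quarter.
Periodic rate r = 0.045/4 per quarter; n is counted in quarters.
PV = PMT × [(1 − (1+r)^−n)/r] = 1,183 × [1 − (1+r)^−120] / r = ¥77,689

¥77,689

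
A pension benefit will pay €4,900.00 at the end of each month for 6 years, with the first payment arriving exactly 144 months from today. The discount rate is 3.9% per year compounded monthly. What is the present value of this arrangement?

Ordinary annuity of 72 payments, first payment at period 144.
Periodic rate r = 0.039/12 per month; n is counted in months.
The ordinary-annuity PV formula values the stream one period before the first payment (period 143); discount that back 143 periods:
PV₀ = 4,900 × [1 − (1+r)^−72] / r × (1+r)^−143 = €197,501.25

€197,501.25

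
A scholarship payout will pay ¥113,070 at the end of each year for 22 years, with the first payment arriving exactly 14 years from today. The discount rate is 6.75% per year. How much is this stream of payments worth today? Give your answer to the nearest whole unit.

Ordinary annuity of 22 payments, first payment at period 14.
Periodic rate r = 0.0675 per year.
The ordinary-annuity PV formula values the stream one period before the first payment (period 13); discount that back 13 periods:
PV₀ = 113,070 × [1 − (1+r)^−22] / r × (1+r)^−13 = ¥546,293

¥546,293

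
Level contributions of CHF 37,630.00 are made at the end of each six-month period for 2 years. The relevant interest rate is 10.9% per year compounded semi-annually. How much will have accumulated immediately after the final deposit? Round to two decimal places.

CHF 163,278.18

This is an ordinary annuity: 4 deposits of CHF 37,630.00 at the end of each six-month period.
Periodic rate r = 0.109/2 per half-year; n is counted in half-years.
FV = PMT × [((1+r)^n − 1)/r] = 37,630 × [(1+r)^4 − 1] / r = CHF 163,278.18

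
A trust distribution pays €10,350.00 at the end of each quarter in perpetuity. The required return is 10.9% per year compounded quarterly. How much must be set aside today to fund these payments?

€379,816.51

Periodic rate r = 0.109/4 per quarter.
Level perpetuity: PV = PMT / r = 10,350 / (0.109/4) = €379,816.51.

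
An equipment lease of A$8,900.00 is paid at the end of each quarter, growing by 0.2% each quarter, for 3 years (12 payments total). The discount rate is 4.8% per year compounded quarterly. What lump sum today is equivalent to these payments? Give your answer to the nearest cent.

A$99,982.86

Periodic rate r = 0.048/4 per quarter; n is counted in quarters.
Growing ordinary annuity: PV = PMT₁ × [1 − ((1+g)/(1+r))^n] / (r − g) = 8,900 × [1 − ((1+0.002)/(1+r))^12] / (r − 0.002) = A$99,982.86.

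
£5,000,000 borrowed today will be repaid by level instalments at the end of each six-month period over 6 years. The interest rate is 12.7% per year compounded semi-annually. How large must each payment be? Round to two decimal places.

£607,881.57

Level ordinary annuity; solve PV = PMT × [(1 − (1+r)^−n)/r] for PMT.
Periodic rate r = 0.127/2 per half-year; n is counted in half-years.
With n = 12: PMT = 5,000,000 / ([(1 − (1+r)^−n)/r]) = £607,881.57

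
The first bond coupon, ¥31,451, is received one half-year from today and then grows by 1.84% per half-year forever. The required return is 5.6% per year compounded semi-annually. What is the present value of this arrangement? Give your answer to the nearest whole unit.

Periodic rate r = 0.056/2 per half-year.
Growing perpetuity (Gordon): PV = PMT₁ / (r − g) = 31,451 / (r − 0.0184) = ¥3,276,146.

¥3,276,146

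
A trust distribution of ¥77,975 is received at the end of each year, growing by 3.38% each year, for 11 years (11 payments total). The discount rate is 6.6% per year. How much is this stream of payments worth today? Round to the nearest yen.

Periodic rate r = 0.066 per year.
Growing ordinary annuity: PV = PMT₁ × [1 − ((1+g)/(1+r))^n] / (r − g) = 77,975 × [1 − ((1+0.0338)/(1+r))^11] / (r − 0.0338) = ¥693,471.

¥693,471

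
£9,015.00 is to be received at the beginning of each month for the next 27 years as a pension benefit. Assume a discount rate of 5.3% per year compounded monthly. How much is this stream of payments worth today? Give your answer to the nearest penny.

This is an annuity due: 324 payments of £9,015.00 at the beginning of each month.
Periodic rate r = 0.053/12 per month; n is counted in months.
PV = PMT × [(1 − (1+r)^−n)/r] × (1+r) = 9,015 × [1 − (1+r)^−324] / r × (1+r) = £1,558,472.21

£1,558,472.21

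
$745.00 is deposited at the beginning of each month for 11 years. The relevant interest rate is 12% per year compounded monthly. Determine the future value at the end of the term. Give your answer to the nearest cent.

This is an annuity due: 132 deposits of $745.00 at the beginning of each month.
Periodic rate r = 0.12/12 per month; n is counted in months.
FV = PMT × [((1+r)^n − 1)/r] × (1+r) = 745 × [(1+r)^132 − 1] / r × (1+r) = $204,588.04

$204,588.04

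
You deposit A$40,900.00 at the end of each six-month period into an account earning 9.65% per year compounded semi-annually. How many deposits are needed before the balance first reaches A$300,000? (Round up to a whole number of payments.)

7 payments

Periodic rate r = 0.0965/2 per half-year; n is counted in half-years.
Ordinary annuity FV: 300,000 = 40,900 × [((1+r)^n − 1)/r].
(1+r)^n = 1 + 300,000 × r / 40,900, so n = ln(1 + 300,000·r/40,900) / ln(1+r) = 6.43.
Round up to a whole number of payments: n = 7.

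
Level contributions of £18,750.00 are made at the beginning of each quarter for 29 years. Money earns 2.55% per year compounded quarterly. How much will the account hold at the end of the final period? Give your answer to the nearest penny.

This is an annuity due: 116 deposits of £18,750.00 at the beginning of each quarter.
Periodic rate r = 0.0255/4 per quarter; n is counted in quarters.
FV = PMT × [((1+r)^n − 1)/r] × (1+r) = 18,750 × [(1+r)^116 − 1] / r × (1+r) = £3,226,250.25

£3,226,250.25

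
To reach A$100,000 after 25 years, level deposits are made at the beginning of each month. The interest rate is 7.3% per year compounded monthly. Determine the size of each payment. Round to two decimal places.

A$116.99

Level annuity due; solve FV = PMT × [((1+r)^n − 1)/r] × (1+r) for PMT.
Periodic rate r = 0.073/12 per month; n is counted in months.
With n = 300: PMT = 100,000 / ([((1+r)^n − 1)/r] × (1+r)) = A$116.99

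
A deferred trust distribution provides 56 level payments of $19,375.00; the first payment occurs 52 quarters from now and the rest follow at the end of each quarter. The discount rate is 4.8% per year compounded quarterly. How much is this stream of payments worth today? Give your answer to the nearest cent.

Ordinary annuity of 56 payments, first payment at period 52.
Periodic rate r = 0.048/4 per quarter; n is counted in quarters.
The ordinary-annuity PV formula values the stream one period before the first payment (period 51); discount that back 51 periods:
PV₀ = 19,375 × [1 − (1+r)^−56] / r × (1+r)^−51 = $428,174.99

$428,174.99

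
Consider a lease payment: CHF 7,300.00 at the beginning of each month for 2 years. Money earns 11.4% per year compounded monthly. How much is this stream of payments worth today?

This is an annuity due: 24 payments of CHF 7,300.00 at the beginning of each month.
Periodic rate r = 0.114/12 per month; n is counted in months.
PV = PMT × [(1 − (1+r)^−n)/r] × (1+r) = 7,300 × [1 − (1+r)^−24] / r × (1+r) = CHF 157,485.72

CHF 157,485.72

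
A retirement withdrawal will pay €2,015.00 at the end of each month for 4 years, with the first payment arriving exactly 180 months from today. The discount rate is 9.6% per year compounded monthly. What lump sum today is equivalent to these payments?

€19,228.29

Ordinary annuity of 48 payments, first payment at period 180.
Periodic rate r = 0.096/12 per month; n is counted in months.
The ordinary-annuity PV formula values the stream one period before the first payment (period 179); discount that back 179 periods:
PV₀ = 2,015 × [1 − (1+r)^−48] / r × (1+r)^−179 = €19,228.29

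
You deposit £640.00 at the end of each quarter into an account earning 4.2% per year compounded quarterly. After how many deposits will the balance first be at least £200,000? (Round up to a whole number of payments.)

140 payments

Periodic rate r = 0.042/4 per quarter; n is counted in quarters.
Ordinary annuity FV: 200,000 = 640 × [((1+r)^n − 1)/r].
(1+r)^n = 1 + 200,000 × r / 640, so n = ln(1 + 200,000·r/640) / ln(1+r) = 139.23.
Round up to a whole number of payments: n = 140.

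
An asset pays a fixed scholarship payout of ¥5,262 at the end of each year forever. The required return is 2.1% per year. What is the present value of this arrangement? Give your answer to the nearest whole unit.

¥250,571

Periodic rate r = 0.021 per year.
Level perpetuity: PV = PMT / r = 5,262 / (0.021) = ¥250,571.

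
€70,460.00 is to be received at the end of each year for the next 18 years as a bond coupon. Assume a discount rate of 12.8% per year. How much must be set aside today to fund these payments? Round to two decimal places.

This is an ordinary annuity: 18 payments of €70,460.00 at the end of each year.
Periodic rate r = 0.128 per year.
PV = PMT × [(1 − (1+r)^−n)/r] = 70,460 × [1 − (1+r)^−18] / r = €487,493.65

€487,493.65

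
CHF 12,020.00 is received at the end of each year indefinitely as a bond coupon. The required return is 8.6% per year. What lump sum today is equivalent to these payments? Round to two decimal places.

CHF 139,767.44

Periodic rate r = 0.086 per year.
Level perpetuity: PV = PMT / r = 12,020 / (0.086) = CHF 139,767.44.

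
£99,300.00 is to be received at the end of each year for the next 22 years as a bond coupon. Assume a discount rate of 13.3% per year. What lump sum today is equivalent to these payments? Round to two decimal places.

This is an ordinary annuity: 22 payments of £99,300.00 at the end of each year.
Periodic rate r = 0.133 per year.
PV = PMT × [(1 − (1+r)^−n)/r] = 99,300 × [1 − (1+r)^−22] / r = £698,749.17

£698,749.17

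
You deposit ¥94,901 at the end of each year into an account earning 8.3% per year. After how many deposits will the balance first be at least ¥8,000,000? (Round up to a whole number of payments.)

27 payments

Periodic rate r = 0.083 per year.
Ordinary annuity FV: 8,000,000 = 94,901 × [((1+r)^n − 1)/r].
(1+r)^n = 1 + 8,000,000 × r / 94,901, so n = ln(1 + 8,000,000·r/94,901) / ln(1+r) = 26.07.
Round up to a whole number of payments: n = 27.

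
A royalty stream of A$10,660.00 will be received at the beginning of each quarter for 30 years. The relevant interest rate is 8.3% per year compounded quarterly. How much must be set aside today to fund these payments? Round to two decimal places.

A$479,795.25

This is an annuity due: 120 payments of A$10,660.00 at the beginning of each quarter.
Periodic rate r = 0.083/4 per quarter; n is counted in quarters.
PV = PMT × [(1 − (1+r)^−n)/r] × (1+r) = 10,660 × [1 − (1+r)^−120] / r × (1+r) = A$479,795.25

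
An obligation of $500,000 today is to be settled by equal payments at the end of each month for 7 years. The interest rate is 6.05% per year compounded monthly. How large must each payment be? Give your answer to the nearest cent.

$7,316.27

Level ordinary annuity; solve PV = PMT × [(1 − (1+r)^−n)/r] for PMT.
Periodic rate r = 0.0605/12 per month; n is counted in months.
With n = 84: PMT = 500,000 / ([(1 − (1+r)^−n)/r]) = $7,316.27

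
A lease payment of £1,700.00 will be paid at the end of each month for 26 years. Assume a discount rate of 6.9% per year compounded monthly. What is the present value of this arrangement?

This is an ordinary annuity: 312 payments of £1,700.00 at the end of each month.
Periodic rate r = 0.069/12 per month; n is counted in months.
PV = PMT × [(1 − (1+r)^−n)/r] = 1,700 × [1 − (1+r)^−312] / r = £246,233.83

£246,233.83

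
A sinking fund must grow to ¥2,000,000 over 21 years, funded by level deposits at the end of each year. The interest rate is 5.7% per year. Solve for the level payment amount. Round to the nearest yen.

Level ordinary annuity; solve FV = PMT × [((1+r)^n − 1)/r] for PMT.
Periodic rate r = 0.057 per year.
With n = 21: PMT = 2,000,000 / ([((1+r)^n − 1)/r]) = ¥51,745

¥51,745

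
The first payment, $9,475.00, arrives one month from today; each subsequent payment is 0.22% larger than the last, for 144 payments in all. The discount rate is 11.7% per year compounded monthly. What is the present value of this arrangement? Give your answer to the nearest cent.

$829,104.26

Periodic rate r = 0.117/12 per month; n is counted in months.
Growing ordinary annuity: PV = PMT₁ × [1 − ((1+g)/(1+r))^n] / (r − g) = 9,475 × [1 − ((1+0.0022)/(1+r))^144] / (r − 0.0022) = $829,104.26.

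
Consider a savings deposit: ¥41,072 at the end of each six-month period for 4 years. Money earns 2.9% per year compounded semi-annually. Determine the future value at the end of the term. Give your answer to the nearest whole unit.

¥345,744

This is an ordinary annuity: 8 deposits of ¥41,072 at the end of each six-month period.
Periodic rate r = 0.029/2 per half-year; n is counted in half-years.
FV = PMT × [((1+r)^n − 1)/r] = 41,072 × [(1+r)^8 − 1] / r = ¥345,744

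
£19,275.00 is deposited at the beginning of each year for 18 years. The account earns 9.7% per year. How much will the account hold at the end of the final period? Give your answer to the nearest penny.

£935,861.59

This is an annuity due: 18 deposits of £19,275.00 at the beginning of each year.
Periodic rate r = 0.097 per year.
FV = PMT × [((1+r)^n − 1)/r] × (1+r) = 19,275 × [(1+r)^18 − 1] / r × (1+r) = £935,861.59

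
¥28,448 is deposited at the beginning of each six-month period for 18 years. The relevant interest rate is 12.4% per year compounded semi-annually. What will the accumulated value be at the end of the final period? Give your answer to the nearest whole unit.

¥3,761,522

This is an annuity due: 36 deposits of ¥28,448 at the beginning of each six-month period.
Periodic rate r = 0.124/2 per half-year; n is counted in half-years.
FV = PMT × [((1+r)^n − 1)/r] × (1+r) = 28,448 × [(1+r)^36 − 1] / r × (1+r) = ¥3,761,522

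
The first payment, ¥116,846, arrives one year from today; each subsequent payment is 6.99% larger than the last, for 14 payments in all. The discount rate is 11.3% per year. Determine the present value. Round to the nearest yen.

¥1,151,460

Periodic rate r = 0.113 per year.
Growing ordinary annuity: PV = PMT₁ × [1 − ((1+g)/(1+r))^n] / (r − g) = 116,846 × [1 − ((1+0.0699)/(1+r))^14] / (r − 0.0699) = ¥1,151,460.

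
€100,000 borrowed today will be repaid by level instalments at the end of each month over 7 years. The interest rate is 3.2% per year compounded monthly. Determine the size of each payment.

€1,330.36

Level ordinary annuity; solve PV = PMT × [(1 − (1+r)^−n)/r] for PMT.
Periodic rate r = 0.032/12 per month; n is counted in months.
With n = 84: PMT = 100,000 / ([(1 − (1+r)^−n)/r]) = €1,330.36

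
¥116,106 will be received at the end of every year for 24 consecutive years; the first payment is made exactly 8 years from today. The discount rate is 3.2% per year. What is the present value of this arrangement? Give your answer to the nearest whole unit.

¥1,543,784

Ordinary annuity of 24 payments, first payment at period 8.
Periodic rate r = 0.032 per year.
The ordinary-annuity PV formula values the stream one period before the first payment (period 7); discount that back 7 periods:
PV₀ = 116,106 × [1 − (1+r)^−24] / r × (1+r)^−7 = ¥1,543,784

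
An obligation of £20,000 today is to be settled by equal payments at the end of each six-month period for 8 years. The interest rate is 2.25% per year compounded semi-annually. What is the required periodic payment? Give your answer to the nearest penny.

£1,372.87

Level ordinary annuity; solve PV = PMT × [(1 − (1+r)^−n)/r] for PMT.
Periodic rate r = 0.0225/2 per half-year; n is counted in half-years.
With n = 16: PMT = 20,000 / ([(1 − (1+r)^−n)/r]) = £1,372.87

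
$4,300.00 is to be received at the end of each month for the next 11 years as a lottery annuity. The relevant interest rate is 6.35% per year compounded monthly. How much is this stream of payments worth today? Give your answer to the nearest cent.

This is an ordinary annuity: 132 payments of $4,300.00 at the end of each month.
Periodic rate r = 0.0635/12 per month; n is counted in months.
PV = PMT × [(1 − (1+r)^−n)/r] = 4,300 × [1 − (1+r)^−132] / r = $407,723.31

$407,723.31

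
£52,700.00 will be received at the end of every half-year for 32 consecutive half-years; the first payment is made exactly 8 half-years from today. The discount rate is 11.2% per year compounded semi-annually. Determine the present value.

Ordinary annuity of 32 payments, first payment at period 8.
Periodic rate r = 0.112/2 per half-year; n is counted in half-years.
The ordinary-annuity PV formula values the stream one period before the first payment (period 7); discount that back 7 periods:
PV₀ = 52,700 × [1 − (1+r)^−32] / r × (1+r)^−7 = £530,260.41

£530,260.41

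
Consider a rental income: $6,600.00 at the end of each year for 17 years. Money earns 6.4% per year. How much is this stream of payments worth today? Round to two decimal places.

$67,203.35

This is an ordinary annuity: 17 payments of $6,600.00 at the end of each year.
Periodic rate r = 0.064 per year.
PV = PMT × [(1 − (1+r)^−n)/r] = 6,600 × [1 − (1+r)^−17] / r = $67,203.35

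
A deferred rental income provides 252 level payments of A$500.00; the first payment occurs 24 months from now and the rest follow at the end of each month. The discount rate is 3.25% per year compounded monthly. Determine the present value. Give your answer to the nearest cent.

A$85,731.03

Ordinary annuity of 252 payments, first payment at period 24.
Periodic rate r = 0.0325/12 per month; n is counted in months.
The ordinary-annuity PV formula values the stream one period before the first payment (period 23); discount that back 23 periods:
PV₀ = 500 × [1 − (1+r)^−252] / r × (1+r)^−23 = A$85,731.03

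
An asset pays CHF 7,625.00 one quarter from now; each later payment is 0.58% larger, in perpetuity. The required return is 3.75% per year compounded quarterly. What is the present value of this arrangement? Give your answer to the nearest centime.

Periodic rate r = 0.0375/4 per quarter.
Growing perpetuity (Gordon): PV = PMT₁ / (r − g) = 7,625 / (r − 0.0058) = CHF 2,132,867.13.

CHF 2,132,867.13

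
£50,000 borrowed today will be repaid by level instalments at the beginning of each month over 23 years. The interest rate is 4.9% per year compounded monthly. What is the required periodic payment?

Level annuity due; solve PV = PMT × [(1 − (1+r)^−n)/r] × (1+r) for PMT.
Periodic rate r = 0.049/12 per month; n is counted in months.
With n = 276: PMT = 50,000 / ([(1 − (1+r)^−n)/r] × (1+r)) = £301.13

£301.13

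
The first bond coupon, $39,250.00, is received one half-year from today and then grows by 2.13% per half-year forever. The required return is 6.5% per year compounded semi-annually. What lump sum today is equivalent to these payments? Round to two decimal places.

Periodic rate r = 0.065/2 per half-year.
Growing perpetuity (Gordon): PV = PMT₁ / (r − g) = 39,250 / (r − 0.0213) = $3,504,464.29.

$3,504,464.29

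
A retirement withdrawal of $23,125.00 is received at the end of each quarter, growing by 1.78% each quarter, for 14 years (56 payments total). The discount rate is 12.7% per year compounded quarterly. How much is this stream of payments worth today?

Periodic rate r = 0.127/4 per quarter; n is counted in quarters.
Growing ordinary annuity: PV = PMT₁ × [1 − ((1+g)/(1+r))^n] / (r − g) = 23,125 × [1 − ((1+0.0178)/(1+r))^56] / (r − 0.0178) = $884,253.33.

$884,253.33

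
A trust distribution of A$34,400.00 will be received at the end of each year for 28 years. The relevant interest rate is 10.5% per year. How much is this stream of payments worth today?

A$307,610.05

This is an ordinary annuity: 28 payments of A$34,400.00 at the end of each year.
Periodic rate r = 0.105 per year.
PV = PMT × [(1 − (1+r)^−n)/r] = 34,400 × [1 − (1+r)^−28] / r = A$307,610.05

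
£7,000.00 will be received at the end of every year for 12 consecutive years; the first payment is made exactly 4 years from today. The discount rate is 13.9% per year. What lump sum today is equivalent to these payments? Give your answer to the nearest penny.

£26,932.27

Ordinary annuity of 12 payments, first payment at period 4.
Periodic rate r = 0.139 per year.
The ordinary-annuity PV formula values the stream one period before the first payment (period 3); discount that back 3 periods:
PV₀ = 7,000 × [1 − (1+r)^−12] / r × (1+r)^−3 = £26,932.27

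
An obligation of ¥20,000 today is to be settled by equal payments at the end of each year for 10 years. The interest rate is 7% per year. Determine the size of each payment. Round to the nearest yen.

Level ordinary annuity; solve PV = PMT × [(1 − (1+r)^−n)/r] for PMT.
Periodic rate r = 0.07 per year.
With n = 10: PMT = 20,000 / ([(1 − (1+r)^−n)/r]) = ¥2,848

¥2,848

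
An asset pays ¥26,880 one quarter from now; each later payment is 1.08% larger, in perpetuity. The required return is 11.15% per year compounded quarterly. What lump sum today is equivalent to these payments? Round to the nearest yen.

Periodic rate r = 0.1115/4 per quarter.
Growing perpetuity (Gordon): PV = PMT₁ / (r − g) = 26,880 / (r − 0.0108) = ¥1,574,231.

¥1,574,231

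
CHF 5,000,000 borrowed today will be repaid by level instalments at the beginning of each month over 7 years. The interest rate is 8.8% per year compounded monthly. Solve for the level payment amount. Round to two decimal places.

CHF 79,356.87

Level annuity due; solve PV = PMT × [(1 − (1+r)^−n)/r] × (1+r) for PMT.
Periodic rate r = 0.088/12 per month; n is counted in months.
With n = 84: PMT = 5,000,000 / ([(1 − (1+r)^−n)/r] × (1+r)) = CHF 79,356.87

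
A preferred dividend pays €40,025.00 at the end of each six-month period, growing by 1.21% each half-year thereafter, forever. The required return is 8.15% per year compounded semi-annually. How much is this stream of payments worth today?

€1,397,033.16

Periodic rate r = 0.0815/2 per half-year.
Growing perpetuity (Gordon): PV = PMT₁ / (r − g) = 40,025 / (r − 0.0121) = €1,397,033.16.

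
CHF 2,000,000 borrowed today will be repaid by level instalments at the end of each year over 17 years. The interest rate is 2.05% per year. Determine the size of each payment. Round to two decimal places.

Level ordinary annuity; solve PV = PMT × [(1 − (1+r)^−n)/r] for PMT.
Periodic rate r = 0.0205 per year.
With n = 17: PMT = 2,000,000 / ([(1 − (1+r)^−n)/r]) = CHF 140,525.20

CHF 140,525.20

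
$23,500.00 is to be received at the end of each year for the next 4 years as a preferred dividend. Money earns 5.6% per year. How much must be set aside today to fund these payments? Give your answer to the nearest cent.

$82,181.41

This is an ordinary annuity: 4 payments of $23,500.00 at the end of each year.
Periodic rate r = 0.056 per year.
PV = PMT × [(1 − (1+r)^−n)/r] = 23,500 × [1 − (1+r)^−4] / r = $82,181.41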